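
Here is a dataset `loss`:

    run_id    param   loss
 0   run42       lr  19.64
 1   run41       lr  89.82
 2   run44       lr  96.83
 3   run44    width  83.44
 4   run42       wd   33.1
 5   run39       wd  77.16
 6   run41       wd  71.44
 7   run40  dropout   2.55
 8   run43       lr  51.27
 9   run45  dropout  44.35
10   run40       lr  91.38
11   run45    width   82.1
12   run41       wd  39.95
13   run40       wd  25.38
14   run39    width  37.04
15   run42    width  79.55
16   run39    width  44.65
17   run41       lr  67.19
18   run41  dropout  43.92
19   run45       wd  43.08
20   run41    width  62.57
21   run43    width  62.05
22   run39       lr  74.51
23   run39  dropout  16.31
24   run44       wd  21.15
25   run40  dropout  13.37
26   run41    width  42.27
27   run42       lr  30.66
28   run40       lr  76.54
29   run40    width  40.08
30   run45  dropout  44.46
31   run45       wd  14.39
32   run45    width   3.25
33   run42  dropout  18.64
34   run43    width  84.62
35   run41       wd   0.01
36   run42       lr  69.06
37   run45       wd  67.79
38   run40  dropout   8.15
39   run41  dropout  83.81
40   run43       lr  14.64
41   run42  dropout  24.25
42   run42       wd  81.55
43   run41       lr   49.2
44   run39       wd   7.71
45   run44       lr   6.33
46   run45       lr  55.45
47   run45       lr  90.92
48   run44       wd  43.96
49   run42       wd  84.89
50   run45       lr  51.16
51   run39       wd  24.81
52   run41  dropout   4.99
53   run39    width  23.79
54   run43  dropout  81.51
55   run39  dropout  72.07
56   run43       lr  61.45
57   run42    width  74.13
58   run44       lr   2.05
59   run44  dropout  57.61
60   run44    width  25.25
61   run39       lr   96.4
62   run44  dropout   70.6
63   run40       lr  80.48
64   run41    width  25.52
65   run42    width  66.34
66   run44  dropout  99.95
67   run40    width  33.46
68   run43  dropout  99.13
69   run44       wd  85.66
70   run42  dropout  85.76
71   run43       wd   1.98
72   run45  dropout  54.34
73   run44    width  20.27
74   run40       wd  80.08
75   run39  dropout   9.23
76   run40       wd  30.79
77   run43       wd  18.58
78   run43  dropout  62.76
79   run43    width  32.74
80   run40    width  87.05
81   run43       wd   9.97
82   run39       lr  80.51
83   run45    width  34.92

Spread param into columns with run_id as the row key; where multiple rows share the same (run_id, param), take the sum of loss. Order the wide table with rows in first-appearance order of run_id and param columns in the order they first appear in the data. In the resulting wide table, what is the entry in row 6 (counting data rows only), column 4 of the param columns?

With rows in first-appearance order of run_id, row 6 is run_id=run43. param columns in first-appearance order: lr, width, wd, dropout; column 4 is dropout.
Long rows with run_id=run43, param=dropout: 81.51 + 99.13 + 62.76 = 243.40.

243.40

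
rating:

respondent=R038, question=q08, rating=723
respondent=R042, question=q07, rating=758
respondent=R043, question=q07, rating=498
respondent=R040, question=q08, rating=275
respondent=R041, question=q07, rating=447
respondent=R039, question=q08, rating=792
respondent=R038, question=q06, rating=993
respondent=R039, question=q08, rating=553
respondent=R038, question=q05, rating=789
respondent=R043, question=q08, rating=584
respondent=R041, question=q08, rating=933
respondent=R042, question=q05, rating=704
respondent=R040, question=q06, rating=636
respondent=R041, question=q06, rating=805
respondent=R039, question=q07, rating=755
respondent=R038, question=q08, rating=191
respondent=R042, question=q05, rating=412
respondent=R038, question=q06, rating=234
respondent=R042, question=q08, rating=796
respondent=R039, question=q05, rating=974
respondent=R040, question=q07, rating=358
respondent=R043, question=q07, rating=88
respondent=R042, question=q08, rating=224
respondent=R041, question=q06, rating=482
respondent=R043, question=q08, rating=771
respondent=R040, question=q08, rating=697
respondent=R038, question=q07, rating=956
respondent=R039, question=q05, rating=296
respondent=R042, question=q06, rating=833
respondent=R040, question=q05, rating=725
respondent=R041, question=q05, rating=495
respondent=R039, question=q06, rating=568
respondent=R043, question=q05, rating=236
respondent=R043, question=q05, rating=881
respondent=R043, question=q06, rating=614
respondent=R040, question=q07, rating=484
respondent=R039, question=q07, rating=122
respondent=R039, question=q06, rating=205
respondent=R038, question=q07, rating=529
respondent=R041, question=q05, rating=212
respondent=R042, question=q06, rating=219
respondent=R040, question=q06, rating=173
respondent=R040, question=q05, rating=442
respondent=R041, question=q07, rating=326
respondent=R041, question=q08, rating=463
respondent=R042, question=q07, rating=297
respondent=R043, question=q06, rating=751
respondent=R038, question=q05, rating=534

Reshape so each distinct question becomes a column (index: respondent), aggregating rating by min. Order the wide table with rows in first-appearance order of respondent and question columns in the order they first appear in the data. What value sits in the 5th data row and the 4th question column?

With rows in first-appearance order of respondent, row 5 is respondent=R041. question columns in first-appearance order: q08, q07, q06, q05; column 4 is q05.
Long rows with respondent=R041, question=q05: min(495, 212) = 212.

212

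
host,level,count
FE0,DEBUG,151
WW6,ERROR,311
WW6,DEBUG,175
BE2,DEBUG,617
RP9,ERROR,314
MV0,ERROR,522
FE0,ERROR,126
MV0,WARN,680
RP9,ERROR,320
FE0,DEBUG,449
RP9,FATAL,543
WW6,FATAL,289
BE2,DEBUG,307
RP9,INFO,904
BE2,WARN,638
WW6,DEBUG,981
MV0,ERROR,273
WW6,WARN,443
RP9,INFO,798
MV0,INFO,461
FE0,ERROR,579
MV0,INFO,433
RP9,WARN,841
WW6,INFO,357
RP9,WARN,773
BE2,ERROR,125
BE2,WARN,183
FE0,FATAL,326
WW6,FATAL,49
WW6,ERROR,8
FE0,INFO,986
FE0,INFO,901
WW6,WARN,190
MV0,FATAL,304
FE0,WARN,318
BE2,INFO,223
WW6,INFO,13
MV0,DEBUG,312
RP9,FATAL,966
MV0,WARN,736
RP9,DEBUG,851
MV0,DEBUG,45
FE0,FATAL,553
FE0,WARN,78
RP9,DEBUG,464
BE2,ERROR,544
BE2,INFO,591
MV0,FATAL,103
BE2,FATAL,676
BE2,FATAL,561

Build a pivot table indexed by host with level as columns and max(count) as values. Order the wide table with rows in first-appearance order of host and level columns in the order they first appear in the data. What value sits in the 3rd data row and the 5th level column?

With rows in first-appearance order of host, row 3 is host=BE2. level columns in first-appearance order: DEBUG, ERROR, WARN, FATAL, INFO; column 5 is INFO.
Long rows with host=BE2, level=INFO: max(223, 591) = 591.

591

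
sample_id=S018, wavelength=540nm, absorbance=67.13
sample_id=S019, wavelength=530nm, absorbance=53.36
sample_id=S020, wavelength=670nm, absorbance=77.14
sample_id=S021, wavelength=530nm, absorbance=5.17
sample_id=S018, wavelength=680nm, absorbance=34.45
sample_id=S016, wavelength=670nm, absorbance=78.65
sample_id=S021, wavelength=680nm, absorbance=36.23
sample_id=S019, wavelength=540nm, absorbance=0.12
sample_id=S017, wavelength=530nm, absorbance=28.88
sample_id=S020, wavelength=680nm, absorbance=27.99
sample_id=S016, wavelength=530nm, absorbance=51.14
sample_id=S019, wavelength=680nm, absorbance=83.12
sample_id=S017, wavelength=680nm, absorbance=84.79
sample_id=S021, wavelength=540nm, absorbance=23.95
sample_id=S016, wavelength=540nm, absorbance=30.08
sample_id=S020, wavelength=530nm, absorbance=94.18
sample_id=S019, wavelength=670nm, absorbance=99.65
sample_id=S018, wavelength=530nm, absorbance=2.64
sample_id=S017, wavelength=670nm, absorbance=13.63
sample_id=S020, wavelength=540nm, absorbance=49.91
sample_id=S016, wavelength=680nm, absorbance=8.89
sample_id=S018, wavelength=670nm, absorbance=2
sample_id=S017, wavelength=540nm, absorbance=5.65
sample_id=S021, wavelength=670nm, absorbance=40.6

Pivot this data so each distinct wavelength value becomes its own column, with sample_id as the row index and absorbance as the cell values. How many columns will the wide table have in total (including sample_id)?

1 column for sample_id plus 4 distinct wavelength values → 5 columns.

5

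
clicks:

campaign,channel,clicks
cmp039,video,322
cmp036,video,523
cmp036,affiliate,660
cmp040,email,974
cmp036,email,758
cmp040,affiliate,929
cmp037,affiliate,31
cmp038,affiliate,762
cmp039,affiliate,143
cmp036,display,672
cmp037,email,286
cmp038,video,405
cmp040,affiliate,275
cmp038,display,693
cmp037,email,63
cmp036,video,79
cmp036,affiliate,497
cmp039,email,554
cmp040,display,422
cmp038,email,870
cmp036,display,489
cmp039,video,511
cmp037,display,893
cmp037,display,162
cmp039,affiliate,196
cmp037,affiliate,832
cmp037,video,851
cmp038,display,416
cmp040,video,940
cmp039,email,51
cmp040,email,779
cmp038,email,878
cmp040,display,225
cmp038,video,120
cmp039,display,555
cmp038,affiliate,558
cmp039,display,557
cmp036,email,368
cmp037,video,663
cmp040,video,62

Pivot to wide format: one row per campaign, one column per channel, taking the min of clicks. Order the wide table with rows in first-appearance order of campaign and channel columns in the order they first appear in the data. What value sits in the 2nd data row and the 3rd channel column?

368

With rows in first-appearance order of campaign, row 2 is campaign=cmp036. channel columns in first-appearance order: video, affiliate, email, display; column 3 is email.
Long rows with campaign=cmp036, channel=email: min(758, 368) = 368.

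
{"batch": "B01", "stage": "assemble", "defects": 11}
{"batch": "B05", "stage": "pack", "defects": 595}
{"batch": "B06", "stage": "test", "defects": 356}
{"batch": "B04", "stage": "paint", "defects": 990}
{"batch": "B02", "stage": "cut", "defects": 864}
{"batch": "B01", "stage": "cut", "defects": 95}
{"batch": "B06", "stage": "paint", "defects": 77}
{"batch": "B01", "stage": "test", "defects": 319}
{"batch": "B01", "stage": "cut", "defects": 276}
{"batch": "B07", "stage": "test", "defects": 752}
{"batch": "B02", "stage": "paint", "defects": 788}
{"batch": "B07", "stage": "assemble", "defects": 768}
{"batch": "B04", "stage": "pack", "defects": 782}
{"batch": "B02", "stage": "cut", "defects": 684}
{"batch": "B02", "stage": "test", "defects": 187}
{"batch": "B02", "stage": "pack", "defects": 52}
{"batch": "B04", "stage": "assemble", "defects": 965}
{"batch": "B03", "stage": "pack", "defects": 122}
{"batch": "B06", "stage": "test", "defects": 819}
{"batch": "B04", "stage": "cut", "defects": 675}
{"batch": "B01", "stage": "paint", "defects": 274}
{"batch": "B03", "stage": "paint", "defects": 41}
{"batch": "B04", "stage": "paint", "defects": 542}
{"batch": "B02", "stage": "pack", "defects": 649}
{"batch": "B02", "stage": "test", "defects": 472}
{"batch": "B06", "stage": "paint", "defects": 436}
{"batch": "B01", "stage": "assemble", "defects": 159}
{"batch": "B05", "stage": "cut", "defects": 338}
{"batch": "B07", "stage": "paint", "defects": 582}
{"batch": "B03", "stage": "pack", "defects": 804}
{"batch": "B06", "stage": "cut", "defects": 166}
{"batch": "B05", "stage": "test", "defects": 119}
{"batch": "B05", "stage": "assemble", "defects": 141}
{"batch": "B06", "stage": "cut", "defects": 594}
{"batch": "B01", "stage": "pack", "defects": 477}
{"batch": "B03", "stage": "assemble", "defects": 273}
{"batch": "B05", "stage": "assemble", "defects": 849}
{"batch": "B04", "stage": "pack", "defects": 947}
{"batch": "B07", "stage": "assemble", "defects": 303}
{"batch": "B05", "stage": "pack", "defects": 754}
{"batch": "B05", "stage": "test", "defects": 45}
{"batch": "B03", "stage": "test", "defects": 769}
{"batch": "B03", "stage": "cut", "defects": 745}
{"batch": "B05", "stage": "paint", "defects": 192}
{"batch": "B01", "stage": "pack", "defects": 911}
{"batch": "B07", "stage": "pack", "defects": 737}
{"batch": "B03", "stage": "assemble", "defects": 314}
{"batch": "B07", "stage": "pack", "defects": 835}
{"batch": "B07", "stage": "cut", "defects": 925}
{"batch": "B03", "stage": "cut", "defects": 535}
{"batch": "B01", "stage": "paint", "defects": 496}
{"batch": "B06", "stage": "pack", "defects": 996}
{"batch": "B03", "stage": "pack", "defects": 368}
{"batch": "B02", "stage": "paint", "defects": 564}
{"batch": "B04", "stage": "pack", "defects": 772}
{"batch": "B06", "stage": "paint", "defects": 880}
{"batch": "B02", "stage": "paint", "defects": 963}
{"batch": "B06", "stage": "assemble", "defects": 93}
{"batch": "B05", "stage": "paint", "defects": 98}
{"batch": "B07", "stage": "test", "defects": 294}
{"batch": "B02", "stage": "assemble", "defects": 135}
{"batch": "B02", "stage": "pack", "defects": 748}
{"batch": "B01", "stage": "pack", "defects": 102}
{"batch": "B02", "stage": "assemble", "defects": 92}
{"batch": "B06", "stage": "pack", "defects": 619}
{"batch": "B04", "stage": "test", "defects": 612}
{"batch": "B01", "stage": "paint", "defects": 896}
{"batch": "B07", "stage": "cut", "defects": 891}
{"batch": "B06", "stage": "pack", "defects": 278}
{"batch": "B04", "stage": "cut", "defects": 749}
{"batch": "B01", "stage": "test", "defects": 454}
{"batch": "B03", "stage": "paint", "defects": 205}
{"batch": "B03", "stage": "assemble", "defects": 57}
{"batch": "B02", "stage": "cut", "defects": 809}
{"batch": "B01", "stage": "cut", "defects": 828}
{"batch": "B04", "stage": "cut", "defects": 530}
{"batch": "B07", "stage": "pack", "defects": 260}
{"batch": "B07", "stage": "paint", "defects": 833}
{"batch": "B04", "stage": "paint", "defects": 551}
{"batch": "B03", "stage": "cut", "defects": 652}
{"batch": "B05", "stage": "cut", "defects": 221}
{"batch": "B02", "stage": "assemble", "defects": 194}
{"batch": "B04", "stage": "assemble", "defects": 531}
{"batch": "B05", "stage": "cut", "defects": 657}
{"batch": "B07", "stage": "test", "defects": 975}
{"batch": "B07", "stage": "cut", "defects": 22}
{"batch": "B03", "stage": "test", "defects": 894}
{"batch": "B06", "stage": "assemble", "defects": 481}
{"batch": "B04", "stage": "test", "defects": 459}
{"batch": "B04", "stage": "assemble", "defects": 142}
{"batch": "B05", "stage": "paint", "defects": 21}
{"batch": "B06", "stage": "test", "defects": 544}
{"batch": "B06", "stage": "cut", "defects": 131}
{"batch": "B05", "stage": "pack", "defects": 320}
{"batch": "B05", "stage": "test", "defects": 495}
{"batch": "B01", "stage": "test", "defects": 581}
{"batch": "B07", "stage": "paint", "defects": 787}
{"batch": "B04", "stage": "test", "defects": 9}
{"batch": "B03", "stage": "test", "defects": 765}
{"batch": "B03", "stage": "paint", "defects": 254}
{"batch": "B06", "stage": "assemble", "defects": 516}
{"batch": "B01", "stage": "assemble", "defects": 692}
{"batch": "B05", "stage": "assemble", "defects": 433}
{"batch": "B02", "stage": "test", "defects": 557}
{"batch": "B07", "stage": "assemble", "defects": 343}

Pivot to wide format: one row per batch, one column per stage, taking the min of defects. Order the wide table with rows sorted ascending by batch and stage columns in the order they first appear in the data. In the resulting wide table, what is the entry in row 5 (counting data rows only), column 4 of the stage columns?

21

With rows sorted ascending by batch, row 5 is batch=B05. stage columns in first-appearance order: assemble, pack, test, paint, cut; column 4 is paint.
Long rows with batch=B05, stage=paint: min(192, 98, 21) = 21.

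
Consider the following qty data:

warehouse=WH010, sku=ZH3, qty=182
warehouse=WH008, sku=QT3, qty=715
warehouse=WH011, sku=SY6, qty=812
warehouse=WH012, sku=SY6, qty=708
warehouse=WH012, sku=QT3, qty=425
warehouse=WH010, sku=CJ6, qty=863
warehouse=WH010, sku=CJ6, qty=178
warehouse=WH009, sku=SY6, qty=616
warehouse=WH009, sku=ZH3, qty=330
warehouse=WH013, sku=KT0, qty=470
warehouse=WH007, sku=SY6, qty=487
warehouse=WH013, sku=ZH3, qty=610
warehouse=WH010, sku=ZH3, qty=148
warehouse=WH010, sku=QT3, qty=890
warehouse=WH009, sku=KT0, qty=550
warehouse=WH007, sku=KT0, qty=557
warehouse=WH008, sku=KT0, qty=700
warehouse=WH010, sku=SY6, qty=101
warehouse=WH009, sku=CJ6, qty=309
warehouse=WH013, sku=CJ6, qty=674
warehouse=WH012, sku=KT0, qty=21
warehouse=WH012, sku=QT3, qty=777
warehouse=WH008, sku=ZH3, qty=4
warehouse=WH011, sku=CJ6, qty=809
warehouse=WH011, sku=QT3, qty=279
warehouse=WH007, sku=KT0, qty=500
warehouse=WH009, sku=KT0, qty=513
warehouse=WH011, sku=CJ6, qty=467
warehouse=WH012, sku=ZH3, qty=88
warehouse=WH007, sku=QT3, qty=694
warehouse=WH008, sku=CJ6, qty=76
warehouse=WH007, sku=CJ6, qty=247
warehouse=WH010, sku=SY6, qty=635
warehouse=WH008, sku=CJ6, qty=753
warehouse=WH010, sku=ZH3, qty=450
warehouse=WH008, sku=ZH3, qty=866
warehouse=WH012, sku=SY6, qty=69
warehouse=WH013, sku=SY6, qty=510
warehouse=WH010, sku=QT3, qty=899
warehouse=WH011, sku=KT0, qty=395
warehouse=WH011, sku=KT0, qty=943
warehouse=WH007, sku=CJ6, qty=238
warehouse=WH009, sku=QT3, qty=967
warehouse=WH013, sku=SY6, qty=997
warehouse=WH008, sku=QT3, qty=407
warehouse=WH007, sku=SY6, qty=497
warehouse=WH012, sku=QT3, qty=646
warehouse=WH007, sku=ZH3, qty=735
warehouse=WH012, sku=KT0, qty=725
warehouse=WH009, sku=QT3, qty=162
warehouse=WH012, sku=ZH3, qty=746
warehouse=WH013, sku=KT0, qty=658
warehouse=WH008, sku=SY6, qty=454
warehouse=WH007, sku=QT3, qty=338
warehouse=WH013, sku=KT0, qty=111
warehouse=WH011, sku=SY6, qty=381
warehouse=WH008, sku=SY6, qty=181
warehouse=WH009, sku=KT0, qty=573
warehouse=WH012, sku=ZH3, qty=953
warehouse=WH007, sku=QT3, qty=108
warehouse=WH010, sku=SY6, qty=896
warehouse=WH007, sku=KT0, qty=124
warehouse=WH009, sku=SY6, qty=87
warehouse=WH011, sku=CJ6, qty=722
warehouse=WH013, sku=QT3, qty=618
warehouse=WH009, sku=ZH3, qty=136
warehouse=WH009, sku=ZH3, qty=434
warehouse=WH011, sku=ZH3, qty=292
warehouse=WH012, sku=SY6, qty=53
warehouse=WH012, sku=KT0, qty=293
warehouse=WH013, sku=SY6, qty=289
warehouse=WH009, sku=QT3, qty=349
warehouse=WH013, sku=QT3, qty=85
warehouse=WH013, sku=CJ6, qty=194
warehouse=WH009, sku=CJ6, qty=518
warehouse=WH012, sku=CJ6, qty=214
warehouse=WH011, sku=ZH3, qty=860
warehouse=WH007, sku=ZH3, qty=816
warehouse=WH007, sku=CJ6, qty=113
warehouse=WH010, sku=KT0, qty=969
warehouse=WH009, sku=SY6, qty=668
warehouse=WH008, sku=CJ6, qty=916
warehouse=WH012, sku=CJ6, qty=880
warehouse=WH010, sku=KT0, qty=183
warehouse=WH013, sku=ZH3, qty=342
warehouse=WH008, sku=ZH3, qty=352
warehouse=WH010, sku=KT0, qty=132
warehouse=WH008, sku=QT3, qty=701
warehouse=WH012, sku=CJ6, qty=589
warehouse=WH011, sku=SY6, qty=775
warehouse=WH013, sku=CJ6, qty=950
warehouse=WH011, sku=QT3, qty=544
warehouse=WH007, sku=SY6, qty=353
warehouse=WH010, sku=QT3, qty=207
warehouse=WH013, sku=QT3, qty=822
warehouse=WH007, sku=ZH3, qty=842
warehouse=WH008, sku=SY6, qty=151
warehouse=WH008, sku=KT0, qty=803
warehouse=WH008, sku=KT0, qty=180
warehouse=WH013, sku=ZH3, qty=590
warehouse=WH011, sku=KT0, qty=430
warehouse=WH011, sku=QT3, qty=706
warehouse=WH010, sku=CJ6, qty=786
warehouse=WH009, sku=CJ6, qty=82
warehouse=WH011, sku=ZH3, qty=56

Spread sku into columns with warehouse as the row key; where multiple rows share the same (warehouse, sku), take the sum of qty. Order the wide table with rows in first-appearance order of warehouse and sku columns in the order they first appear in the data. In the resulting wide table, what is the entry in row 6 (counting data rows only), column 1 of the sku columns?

1542

With rows in first-appearance order of warehouse, row 6 is warehouse=WH013. sku columns in first-appearance order: ZH3, QT3, SY6, CJ6, KT0; column 1 is ZH3.
Long rows with warehouse=WH013, sku=ZH3: 610 + 342 + 590 = 1542.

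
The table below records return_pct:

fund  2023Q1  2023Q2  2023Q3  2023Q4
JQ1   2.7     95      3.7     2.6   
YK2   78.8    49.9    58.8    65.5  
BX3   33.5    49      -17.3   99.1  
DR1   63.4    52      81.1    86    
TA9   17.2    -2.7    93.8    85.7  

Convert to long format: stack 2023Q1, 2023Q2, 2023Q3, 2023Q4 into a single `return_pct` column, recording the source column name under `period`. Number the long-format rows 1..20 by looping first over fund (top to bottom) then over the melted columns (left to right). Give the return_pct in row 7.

58.8

20 rows total (5 × 4). Row 7: index ⌊(7-1)/4⌋ = 1 into fund → YK2; (7-1) mod 4 = 2 into the melted columns → 2023Q3.
So row 7 is (YK2, 2023Q3, 58.8); return_pct = 58.8.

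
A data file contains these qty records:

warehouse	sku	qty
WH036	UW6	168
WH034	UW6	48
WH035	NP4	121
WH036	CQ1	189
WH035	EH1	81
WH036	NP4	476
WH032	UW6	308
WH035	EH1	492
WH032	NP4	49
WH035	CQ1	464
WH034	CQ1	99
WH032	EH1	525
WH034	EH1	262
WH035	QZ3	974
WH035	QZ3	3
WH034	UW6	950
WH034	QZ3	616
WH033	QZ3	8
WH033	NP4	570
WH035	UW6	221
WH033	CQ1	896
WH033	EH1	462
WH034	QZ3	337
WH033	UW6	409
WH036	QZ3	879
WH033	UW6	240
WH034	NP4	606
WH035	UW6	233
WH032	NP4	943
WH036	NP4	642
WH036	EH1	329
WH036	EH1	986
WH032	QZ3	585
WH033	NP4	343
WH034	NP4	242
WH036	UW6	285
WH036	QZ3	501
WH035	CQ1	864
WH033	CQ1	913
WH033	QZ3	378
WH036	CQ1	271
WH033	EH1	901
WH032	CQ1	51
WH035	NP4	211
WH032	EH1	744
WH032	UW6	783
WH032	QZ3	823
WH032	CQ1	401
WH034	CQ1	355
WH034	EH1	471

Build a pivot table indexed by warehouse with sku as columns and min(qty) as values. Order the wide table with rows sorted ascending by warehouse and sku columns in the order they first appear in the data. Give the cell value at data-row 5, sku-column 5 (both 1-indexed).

With rows sorted ascending by warehouse, row 5 is warehouse=WH036. sku columns in first-appearance order: UW6, NP4, CQ1, EH1, QZ3; column 5 is QZ3.
Long rows with warehouse=WH036, sku=QZ3: min(879, 501) = 501.

501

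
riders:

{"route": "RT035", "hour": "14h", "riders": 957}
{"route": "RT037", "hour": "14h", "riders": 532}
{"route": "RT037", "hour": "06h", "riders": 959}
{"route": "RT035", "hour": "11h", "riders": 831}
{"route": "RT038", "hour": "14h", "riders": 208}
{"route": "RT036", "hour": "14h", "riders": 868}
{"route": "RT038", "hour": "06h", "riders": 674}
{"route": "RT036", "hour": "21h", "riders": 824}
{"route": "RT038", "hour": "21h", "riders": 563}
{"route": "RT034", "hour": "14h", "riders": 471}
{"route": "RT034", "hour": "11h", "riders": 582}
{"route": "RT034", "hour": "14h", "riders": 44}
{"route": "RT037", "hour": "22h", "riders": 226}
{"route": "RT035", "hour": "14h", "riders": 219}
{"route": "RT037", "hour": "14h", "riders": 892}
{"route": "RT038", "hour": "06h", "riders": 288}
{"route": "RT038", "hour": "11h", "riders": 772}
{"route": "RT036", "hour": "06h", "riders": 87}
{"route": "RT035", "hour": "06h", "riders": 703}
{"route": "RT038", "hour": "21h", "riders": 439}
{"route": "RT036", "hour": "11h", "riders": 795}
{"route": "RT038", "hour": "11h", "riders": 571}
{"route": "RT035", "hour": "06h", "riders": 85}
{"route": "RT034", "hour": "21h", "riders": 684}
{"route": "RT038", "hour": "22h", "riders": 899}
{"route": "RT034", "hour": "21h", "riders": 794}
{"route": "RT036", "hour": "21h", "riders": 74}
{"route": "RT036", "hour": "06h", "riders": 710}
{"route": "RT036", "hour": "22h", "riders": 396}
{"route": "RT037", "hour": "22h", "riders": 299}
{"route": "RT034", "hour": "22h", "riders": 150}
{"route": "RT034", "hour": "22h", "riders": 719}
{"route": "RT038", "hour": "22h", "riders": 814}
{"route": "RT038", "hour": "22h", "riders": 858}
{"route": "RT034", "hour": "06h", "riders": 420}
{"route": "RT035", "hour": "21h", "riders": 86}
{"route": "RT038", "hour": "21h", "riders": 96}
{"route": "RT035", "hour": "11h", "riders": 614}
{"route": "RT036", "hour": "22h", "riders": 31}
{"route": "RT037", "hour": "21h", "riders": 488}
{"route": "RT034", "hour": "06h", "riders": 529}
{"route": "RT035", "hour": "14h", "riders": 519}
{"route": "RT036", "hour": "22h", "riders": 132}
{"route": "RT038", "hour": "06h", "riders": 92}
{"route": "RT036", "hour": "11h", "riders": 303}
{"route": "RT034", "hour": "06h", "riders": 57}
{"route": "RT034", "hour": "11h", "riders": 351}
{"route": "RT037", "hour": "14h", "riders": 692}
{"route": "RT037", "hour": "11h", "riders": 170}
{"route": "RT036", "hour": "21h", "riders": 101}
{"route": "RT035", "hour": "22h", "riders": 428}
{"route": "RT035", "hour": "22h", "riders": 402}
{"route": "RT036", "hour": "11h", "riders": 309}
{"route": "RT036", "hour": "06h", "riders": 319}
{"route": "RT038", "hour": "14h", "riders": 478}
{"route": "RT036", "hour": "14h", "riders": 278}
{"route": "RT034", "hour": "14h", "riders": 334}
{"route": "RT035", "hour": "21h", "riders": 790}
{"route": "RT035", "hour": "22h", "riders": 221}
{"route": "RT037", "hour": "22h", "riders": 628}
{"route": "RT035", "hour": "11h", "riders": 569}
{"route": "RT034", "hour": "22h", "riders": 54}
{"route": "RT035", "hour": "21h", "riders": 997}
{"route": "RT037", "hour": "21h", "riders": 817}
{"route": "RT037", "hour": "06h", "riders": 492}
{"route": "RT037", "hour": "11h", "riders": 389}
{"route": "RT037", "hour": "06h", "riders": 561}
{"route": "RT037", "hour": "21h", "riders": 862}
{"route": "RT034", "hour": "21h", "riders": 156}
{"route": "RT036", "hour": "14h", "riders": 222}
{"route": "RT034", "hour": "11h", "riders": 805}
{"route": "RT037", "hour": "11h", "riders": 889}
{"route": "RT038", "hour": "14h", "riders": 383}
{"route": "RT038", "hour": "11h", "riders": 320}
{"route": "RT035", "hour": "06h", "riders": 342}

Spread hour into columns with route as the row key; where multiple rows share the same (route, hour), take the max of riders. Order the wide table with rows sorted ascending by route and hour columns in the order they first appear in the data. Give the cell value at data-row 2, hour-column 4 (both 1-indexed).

With rows sorted ascending by route, row 2 is route=RT035. hour columns in first-appearance order: 14h, 06h, 11h, 21h, 22h; column 4 is 21h.
Long rows with route=RT035, hour=21h: max(86, 790, 997) = 997.

997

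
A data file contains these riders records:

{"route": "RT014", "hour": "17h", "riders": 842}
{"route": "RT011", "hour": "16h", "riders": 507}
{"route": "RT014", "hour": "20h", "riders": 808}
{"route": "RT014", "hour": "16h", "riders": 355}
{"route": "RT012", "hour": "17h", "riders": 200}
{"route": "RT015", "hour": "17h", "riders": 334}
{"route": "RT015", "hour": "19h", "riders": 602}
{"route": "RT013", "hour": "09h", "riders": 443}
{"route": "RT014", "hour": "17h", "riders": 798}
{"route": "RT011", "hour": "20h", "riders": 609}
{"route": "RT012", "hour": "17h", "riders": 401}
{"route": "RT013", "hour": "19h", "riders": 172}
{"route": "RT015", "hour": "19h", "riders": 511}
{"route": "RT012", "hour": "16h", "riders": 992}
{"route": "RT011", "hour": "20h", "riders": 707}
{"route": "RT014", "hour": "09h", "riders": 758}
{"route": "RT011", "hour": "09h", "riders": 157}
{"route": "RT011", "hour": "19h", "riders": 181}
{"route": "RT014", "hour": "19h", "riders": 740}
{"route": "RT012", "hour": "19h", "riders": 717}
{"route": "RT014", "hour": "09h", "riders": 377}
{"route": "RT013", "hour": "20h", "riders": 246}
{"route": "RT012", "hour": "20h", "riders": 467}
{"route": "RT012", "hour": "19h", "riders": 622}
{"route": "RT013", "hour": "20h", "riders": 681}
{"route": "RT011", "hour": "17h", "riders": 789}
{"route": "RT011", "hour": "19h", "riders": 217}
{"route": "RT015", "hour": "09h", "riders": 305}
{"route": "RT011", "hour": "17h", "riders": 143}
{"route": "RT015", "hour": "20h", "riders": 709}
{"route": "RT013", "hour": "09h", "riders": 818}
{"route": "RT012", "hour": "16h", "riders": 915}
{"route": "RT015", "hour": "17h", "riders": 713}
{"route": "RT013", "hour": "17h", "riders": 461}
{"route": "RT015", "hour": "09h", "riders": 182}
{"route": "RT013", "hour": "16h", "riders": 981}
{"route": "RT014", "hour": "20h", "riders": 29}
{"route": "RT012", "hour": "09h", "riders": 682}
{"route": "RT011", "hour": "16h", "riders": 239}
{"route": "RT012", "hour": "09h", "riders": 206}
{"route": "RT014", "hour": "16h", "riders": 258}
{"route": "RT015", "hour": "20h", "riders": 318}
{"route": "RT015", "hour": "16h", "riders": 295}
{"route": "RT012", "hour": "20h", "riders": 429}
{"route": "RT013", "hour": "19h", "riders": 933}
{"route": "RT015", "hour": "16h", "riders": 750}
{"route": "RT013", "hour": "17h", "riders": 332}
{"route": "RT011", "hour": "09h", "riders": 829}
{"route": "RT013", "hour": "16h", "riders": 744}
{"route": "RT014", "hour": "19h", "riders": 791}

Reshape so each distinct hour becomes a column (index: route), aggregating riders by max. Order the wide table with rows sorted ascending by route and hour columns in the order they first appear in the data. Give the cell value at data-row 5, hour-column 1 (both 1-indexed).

With rows sorted ascending by route, row 5 is route=RT015. hour columns in first-appearance order: 17h, 16h, 20h, 19h, 09h; column 1 is 17h.
Long rows with route=RT015, hour=17h: max(334, 713) = 713.

713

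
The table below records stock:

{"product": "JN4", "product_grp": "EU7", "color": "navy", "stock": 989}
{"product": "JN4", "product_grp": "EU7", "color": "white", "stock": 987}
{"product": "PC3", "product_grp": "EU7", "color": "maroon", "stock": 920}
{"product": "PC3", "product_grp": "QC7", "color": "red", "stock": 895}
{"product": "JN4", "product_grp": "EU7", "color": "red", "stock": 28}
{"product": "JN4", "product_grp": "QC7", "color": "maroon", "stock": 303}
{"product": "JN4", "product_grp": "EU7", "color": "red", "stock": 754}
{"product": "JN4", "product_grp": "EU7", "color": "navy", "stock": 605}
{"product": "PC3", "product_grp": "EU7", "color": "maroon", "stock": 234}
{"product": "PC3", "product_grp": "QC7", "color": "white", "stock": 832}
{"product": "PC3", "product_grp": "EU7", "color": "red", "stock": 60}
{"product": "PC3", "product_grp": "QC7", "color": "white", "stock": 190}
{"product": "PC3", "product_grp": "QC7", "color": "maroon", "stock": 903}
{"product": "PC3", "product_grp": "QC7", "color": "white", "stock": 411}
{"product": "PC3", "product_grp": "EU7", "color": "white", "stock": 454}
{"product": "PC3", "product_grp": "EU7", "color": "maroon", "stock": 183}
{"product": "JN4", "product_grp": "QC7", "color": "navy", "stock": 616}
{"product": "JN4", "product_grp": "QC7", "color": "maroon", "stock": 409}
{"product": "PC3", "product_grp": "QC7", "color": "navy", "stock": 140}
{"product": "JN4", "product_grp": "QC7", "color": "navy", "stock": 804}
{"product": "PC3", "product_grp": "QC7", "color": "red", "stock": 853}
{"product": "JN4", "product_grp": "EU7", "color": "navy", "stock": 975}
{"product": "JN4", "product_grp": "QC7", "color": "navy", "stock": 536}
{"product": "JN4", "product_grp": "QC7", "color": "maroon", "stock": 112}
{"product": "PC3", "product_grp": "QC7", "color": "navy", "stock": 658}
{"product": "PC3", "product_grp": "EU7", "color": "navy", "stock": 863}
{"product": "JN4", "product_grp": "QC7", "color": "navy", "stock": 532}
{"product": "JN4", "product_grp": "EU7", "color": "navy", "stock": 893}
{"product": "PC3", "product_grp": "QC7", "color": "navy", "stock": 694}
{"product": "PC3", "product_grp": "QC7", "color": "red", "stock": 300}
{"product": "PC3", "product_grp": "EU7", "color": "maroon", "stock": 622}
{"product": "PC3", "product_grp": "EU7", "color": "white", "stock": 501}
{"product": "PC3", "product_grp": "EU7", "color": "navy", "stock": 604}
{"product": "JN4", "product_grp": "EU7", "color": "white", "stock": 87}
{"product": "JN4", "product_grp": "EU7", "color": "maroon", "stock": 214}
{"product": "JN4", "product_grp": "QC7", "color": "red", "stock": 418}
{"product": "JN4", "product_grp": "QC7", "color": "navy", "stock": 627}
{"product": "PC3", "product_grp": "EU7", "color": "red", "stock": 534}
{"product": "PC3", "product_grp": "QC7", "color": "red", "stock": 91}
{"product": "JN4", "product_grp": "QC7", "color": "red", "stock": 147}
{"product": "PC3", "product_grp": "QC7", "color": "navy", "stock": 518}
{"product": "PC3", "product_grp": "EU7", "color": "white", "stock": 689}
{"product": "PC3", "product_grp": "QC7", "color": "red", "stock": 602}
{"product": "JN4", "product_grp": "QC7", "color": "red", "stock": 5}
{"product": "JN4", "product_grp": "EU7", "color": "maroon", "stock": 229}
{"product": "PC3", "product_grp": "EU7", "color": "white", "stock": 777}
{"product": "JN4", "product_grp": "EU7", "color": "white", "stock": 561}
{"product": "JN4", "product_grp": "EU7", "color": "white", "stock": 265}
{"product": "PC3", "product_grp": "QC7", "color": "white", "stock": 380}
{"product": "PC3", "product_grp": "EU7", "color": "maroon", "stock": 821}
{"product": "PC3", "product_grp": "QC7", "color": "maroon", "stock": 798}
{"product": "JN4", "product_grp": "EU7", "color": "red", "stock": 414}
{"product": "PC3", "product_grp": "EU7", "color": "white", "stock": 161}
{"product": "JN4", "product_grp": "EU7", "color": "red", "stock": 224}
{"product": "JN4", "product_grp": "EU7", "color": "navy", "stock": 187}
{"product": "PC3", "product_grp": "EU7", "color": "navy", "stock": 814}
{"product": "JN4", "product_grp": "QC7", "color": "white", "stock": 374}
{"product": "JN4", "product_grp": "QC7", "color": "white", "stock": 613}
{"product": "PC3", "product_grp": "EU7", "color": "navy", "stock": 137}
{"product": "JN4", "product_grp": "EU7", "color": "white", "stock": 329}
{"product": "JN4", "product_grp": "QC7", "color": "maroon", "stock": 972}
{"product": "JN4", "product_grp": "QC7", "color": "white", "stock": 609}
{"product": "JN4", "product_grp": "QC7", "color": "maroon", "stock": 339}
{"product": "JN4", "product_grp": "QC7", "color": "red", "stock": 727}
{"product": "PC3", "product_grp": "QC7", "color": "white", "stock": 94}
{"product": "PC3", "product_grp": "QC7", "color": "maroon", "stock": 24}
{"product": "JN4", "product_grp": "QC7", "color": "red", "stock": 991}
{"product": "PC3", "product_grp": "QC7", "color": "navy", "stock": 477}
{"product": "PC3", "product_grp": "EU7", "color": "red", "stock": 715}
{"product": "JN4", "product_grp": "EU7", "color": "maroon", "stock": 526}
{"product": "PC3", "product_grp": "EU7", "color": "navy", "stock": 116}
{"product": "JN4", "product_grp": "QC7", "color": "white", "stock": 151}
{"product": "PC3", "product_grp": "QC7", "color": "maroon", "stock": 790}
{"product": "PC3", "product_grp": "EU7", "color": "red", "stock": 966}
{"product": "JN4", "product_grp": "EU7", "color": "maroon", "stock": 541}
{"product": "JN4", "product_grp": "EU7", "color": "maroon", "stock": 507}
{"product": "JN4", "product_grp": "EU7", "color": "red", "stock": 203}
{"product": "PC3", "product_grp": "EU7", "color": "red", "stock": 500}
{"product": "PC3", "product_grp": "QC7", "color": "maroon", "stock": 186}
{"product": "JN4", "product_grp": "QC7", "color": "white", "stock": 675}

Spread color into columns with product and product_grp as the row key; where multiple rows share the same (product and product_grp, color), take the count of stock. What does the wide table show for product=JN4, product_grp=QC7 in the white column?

5

Rows with product=JN4, product_grp=QC7 and color=white: stock values are 374, 613, 609, 151, 675.
5 rows match — count = 5.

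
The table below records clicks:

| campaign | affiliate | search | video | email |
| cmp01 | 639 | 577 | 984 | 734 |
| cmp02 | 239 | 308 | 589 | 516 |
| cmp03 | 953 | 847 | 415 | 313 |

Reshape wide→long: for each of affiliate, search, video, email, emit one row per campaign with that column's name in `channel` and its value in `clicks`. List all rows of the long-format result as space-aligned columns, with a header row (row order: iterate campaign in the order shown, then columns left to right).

Each (campaign, column) pair becomes one row: 3 × 4 = 12 rows.
For example, (cmp01, affiliate) → clicks=639.

campaign  channel    clicks
cmp01     affiliate  639   
cmp01     search     577   
cmp01     video      984   
cmp01     email      734   
cmp02     affiliate  239   
cmp02     search     308   
cmp02     video      589   
cmp02     email      516   
cmp03     affiliate  953   
cmp03     search     847   
cmp03     video      415   
cmp03     email      313   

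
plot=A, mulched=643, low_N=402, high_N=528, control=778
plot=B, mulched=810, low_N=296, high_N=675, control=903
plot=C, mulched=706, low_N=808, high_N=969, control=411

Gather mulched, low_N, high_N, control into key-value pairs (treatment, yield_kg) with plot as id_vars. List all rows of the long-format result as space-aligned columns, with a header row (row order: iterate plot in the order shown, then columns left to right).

Each (plot, column) pair becomes one row: 3 × 4 = 12 rows.
For example, (A, mulched) → yield_kg=643.

plot  treatment  yield_kg
A     mulched    643     
A     low_N      402     
A     high_N     528     
A     control    778     
B     mulched    810     
B     low_N      296     
B     high_N     675     
B     control    903     
C     mulched    706     
C     low_N      808     
C     high_N     969     
C     control    411     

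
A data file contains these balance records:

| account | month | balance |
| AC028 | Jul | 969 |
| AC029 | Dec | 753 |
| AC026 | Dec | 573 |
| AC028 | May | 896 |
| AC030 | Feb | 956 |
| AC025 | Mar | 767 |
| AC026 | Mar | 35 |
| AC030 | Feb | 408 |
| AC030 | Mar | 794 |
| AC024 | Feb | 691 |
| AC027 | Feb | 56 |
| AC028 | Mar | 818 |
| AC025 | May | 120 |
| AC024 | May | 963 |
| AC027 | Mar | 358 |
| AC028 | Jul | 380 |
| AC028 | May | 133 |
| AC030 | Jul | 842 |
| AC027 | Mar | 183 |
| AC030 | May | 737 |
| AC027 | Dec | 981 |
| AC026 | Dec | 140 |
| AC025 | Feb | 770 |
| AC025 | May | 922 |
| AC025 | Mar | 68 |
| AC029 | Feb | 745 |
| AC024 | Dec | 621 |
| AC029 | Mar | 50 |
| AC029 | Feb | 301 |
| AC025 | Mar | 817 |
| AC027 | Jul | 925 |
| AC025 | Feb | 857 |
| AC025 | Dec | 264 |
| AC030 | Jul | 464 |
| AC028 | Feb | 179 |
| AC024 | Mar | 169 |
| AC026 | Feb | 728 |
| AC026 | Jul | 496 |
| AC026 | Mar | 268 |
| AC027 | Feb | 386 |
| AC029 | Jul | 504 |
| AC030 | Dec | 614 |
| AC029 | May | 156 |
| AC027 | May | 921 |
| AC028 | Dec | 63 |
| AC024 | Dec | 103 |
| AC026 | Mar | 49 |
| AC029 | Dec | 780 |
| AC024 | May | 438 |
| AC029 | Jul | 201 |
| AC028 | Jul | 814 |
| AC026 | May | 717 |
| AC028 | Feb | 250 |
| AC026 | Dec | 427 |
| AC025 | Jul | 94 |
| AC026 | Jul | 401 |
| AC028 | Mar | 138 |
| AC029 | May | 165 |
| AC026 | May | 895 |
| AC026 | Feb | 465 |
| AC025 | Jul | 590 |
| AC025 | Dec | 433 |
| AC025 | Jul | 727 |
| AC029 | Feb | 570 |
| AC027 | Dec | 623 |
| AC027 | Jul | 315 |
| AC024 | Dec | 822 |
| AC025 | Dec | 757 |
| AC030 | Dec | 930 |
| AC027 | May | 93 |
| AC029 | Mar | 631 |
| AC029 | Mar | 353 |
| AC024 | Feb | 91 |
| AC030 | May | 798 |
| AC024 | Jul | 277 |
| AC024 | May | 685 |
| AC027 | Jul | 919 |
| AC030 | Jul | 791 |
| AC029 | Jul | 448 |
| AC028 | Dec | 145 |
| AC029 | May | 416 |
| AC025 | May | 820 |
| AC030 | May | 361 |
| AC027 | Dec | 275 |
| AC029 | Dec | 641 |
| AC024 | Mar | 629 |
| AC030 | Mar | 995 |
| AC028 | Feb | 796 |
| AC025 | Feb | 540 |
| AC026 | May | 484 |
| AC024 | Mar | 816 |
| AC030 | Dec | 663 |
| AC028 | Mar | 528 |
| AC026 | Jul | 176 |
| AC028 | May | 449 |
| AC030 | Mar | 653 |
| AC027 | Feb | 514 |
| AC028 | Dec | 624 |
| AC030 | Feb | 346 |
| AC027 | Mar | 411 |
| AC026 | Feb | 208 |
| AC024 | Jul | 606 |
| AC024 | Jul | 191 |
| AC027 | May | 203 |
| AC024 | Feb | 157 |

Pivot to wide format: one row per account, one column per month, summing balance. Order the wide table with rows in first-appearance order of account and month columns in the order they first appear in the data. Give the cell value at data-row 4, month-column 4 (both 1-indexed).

1710

With rows in first-appearance order of account, row 4 is account=AC030. month columns in first-appearance order: Jul, Dec, May, Feb, Mar; column 4 is Feb.
Long rows with account=AC030, month=Feb: 956 + 408 + 346 = 1710.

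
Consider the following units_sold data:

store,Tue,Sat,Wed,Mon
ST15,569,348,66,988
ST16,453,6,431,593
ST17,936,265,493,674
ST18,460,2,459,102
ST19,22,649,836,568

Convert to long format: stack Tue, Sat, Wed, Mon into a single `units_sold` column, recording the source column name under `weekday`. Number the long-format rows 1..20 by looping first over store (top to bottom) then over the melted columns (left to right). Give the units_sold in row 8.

593

20 rows total (5 × 4). Row 8: index ⌊(8-1)/4⌋ = 1 into store → ST16; (8-1) mod 4 = 3 into the melted columns → Mon.
So row 8 is (ST16, Mon, 593); units_sold = 593.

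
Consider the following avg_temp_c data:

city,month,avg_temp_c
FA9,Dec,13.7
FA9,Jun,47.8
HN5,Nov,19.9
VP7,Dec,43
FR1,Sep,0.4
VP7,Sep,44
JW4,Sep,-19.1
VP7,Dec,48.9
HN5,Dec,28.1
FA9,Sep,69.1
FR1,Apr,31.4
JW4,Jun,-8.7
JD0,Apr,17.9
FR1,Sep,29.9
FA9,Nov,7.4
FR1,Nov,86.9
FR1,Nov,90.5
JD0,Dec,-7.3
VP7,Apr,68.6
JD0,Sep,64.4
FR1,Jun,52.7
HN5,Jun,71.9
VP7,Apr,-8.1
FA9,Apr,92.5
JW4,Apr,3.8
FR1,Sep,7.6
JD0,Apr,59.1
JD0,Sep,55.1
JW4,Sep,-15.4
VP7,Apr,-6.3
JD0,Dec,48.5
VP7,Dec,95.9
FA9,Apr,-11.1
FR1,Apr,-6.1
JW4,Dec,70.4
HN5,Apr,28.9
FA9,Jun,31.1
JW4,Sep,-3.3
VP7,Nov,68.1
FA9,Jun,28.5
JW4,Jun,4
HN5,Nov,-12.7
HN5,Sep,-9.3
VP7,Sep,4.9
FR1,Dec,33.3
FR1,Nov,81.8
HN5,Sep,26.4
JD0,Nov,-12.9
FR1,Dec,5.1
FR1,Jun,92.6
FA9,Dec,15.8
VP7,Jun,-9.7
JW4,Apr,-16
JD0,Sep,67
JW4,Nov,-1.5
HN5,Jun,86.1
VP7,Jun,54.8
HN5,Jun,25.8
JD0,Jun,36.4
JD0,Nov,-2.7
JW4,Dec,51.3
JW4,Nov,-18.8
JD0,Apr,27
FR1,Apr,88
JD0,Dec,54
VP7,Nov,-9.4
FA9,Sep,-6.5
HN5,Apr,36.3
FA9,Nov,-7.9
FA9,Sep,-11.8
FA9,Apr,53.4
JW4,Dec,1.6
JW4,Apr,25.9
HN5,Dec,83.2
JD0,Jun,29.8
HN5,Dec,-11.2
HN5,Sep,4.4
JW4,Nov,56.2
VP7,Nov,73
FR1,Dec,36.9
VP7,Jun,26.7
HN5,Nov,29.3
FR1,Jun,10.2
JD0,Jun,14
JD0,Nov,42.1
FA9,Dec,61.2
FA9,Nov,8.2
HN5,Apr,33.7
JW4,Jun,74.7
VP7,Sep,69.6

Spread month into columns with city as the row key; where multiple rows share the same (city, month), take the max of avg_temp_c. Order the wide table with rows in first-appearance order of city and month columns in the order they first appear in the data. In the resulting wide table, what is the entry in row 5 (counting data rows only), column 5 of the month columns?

25.9

With rows in first-appearance order of city, row 5 is city=JW4. month columns in first-appearance order: Dec, Jun, Nov, Sep, Apr; column 5 is Apr.
Long rows with city=JW4, month=Apr: max(3.8, -16, 25.9) = 25.9.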